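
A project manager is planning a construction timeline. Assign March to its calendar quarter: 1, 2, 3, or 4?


Month: March (month 3)
Q1: January-March (months 1-3)
Q2: April-June (months 4-6)
Q3: July-September (months 7-9)
Q4: October-December (months 10-12)
Month 3 falls in Q1

1


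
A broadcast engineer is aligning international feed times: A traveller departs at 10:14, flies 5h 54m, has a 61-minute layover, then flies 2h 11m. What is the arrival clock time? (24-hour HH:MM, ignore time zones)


Depart: 10:14
Leg 1: +354 min -> 16:08
Layover: +61 min -> 17:09
Leg 2: +131 min -> 19:20
Total travel: 546 minutes = 9h 6m
Arrival: 19:20

19:20


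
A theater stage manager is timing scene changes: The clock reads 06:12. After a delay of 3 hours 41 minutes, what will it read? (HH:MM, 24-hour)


Start time: 06:12
Adding: 3 hours 41 minutes
Minutes: 12 + 41 = 53
Hours: 6 + 3 + 0 = 9
Result: 09:53

09:53


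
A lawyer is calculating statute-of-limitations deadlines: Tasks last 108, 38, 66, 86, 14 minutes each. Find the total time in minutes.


Durations: 108, 38, 66, 86, 14
Running sum: 108
+ 38 = 146
+ 66 = 212
+ 86 = 298
+ 14 = 312
Total duration: 312 minutes
That is 5 hours and 12 minutes

312


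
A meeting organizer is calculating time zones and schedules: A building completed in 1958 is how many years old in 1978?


Birth year: 1958
Current year: 1978
Age = current year - birth year
Age = 1978 - 1958 = 20

20


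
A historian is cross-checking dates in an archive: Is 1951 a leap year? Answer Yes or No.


Year: 1951
Divisible by 4? 1951 / 4 = 487.75 -> No
Not divisible by 4, so NOT a leap year

No


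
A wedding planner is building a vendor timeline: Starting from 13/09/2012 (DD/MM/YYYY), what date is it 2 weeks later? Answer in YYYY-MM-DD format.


Start: 2012-09-13
Weeks to add: 2
Convert to days: 2 x 7 = 14 days
Add 14 days to 2012-09-13
Result: 2012-09-27

2012-09-27


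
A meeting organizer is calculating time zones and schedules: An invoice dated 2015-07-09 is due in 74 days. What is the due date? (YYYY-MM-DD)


Start: 2015-07-09
Adding 74 days
Days remaining in July: 22
After July: 52 days still to add
August 2015: 31 days, 21 remaining
September 2015 has 30 days, need 21
Result: 2015-09-21

2015-09-21


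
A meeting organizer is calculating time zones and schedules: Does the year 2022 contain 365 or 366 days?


Year: 2022
Check leap year rules:
Divisible by 4? No
2022 is not a leap year
Days: 365

365


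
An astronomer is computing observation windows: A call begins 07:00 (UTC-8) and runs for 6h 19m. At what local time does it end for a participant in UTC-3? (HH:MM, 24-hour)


Start: 07:00 in UTC-8
Step 1 - add duration:
  minutes: 0 + 19 = 19
  hours: 7 + 6 + 0 = 13
  end in UTC-8: 13:19
Step 2 - convert UTC-8 -> UTC-3:
  offset difference: -3 - (-8) = 5 hours
  13 + (5) = 18 -> mod 24 = 18
Result: 18:19 in UTC-3

18:19


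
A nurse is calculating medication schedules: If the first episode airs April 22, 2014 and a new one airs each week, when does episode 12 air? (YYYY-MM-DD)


First occurrence: 2014-04-22 (occurrence 1)
Each occurrence is 7 days after the previous.
Occurrence 12 is 11 weeks after the first.
11 weeks = 77 days
2014-04-22 + 77 days = 2014-07-08

2014-07-08


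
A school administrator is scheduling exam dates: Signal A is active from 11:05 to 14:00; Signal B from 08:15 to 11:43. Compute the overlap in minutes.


Interval A: [665, 840] minutes from midnight
Interval B: [495, 703] minutes from midnight
Overlap start = max(665, 495) = 665
Overlap end = min(840, 703) = 703
Overlap = 703 - 665 = 38 minutes

38


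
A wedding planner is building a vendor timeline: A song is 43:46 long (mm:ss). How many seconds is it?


Minutes: 43
Extra seconds: 46
Seconds per minute: 60
Minutes to seconds: 43 x 60 = 2580
Total: 2580 + 46 = 2626

2626


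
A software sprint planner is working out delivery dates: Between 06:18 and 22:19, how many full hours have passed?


Start: 06:18
End: 22:19
Hour difference: 22 - 6 = 16 hours
Minute difference: 19 - 18 = 1 minutes
Total minutes: 961
Complete hours: 961 / 60 = 16 (remainder 1)

16


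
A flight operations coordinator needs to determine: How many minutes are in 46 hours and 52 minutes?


Hours: 46
Extra minutes: 52
Minutes per hour: 60
Hours to minutes: 46 x 60 = 2760
Total: 2760 + 52 = 2812

2812


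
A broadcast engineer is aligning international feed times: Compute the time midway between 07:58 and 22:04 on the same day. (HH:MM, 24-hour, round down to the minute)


Start time: 07:58 = 478 minutes from midnight
End time: 22:04 = 1324 minutes from midnight
Sum: 478 + 1324 = 1802
Midpoint: 1802 / 2 = 901 minutes
Convert: 901 / 60 = 15 hours, 1 minutes
Result: 15:01

15:01


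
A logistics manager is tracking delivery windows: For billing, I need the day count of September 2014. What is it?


Month: September
Year: 2014
September is a 30-day month
Total: 30 days

30


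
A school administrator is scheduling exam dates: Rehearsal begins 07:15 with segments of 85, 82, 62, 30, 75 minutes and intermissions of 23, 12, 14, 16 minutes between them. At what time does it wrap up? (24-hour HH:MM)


Start: 07:15 = 435 min from midnight
  after task 1 (85 min): 08:40
  after break (23 min): 09:03
  after task 2 (82 min): 10:25
  after break (12 min): 10:37
  after task 3 (62 min): 11:39
  after break (14 min): 11:53
  after task 4 (30 min): 12:23
  after break (16 min): 12:39
  after task 5 (75 min): 13:54
Total elapsed: 399 minutes
End time: 13:54

13:54


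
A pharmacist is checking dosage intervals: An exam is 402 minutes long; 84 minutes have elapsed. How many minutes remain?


Total budget: 402 minutes
Time used: 84 minutes
Remaining: 402 - 84 = 318 minutes
Percent used: 20.9%
Percent remaining: 79.1%

318


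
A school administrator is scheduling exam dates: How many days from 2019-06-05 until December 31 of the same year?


Start: June 05, 2019
End: December 31, 2019
Days left in June: 25
July: 31
August: 31
September: 30
October: 31
... plus remaining months
Sum of remaining months: 184
Total: 25 + 184 = 209

209


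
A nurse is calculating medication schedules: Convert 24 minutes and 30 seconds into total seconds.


Minutes: 24
Seconds: 30
Convert minutes to seconds: 24 x 60 = 1440
Add remaining seconds: 1440 + 30 = 1470

1470


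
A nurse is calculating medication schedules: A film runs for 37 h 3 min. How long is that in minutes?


Hours: 37
Minutes: 3
Convert hours to minutes: 37 x 60 = 2220
Add remaining minutes: 2220 + 3 = 2223

2223


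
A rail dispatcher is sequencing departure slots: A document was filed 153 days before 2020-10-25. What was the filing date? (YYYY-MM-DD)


Start: 2020-10-25
Subtracting 153 days
Days already passed in October: 25
After going back through October: 128 more days to subtract
September 2020: 30 days, 98 remaining
August 2020: 31 days, 67 remaining
July 2020: 31 days, 36 remaining
June 2020: 30 days, 6 remaining
Result: 2020-05-25

2020-05-25


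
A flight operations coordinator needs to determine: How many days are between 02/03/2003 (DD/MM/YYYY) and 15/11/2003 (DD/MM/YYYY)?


Start date: 2003-03-02
End date: 2003-11-15
Mar 2003: +30 days
Apr 2003: +30 days
May 2003: +31 days
... (6 more months)
Total: 258 days

258


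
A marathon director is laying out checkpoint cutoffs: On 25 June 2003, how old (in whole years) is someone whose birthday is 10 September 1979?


Birth: 1979-09-10
Reference: 2003-06-25
Year difference: 2003 - 1979 = 24
Has birthday (09-10) occurred by 06-25? No
Birthday not yet reached this year -> subtract 1
Age in full years: 23

23


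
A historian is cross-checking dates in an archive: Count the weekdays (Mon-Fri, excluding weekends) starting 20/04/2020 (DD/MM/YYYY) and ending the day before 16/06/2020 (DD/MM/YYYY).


Start: 2020-04-20 (Monday)
End (exclusive): 2020-06-16 (Tuesday)
Total calendar days: 57
Full weeks: 57 // 7 = 8 -> 40 weekdays
Remaining 1 days starting on Monday:
  Mon(w) -> 1 weekdays
Total business days: 40 + 1 = 41

41


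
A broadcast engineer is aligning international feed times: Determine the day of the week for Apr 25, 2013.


Date: 2013-04-25
January 1, 2013 is a Tuesday
Day of year: 115
Offset from Jan 1: 114 days
114 mod 7 = 2
Result: Thursday

Thursday


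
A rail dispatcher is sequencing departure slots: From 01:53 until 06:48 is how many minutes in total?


Start time: 01:53 = 113 minutes from midnight
End time: 06:48 = 408 minutes from midnight
Difference: 408 - 113 = 295 minutes
That is 4 hours and 55 minutes

295


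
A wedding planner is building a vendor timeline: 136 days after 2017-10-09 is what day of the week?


Start: 2017-10-09 (Monday)
Step 1 - find target date: add 136 days
  2017-10-09 + 136 days = 2018-02-22
Step 2 - day of week:
  136 mod 7 = 3
  Monday + 3 days -> Thursday
Result: Thursday (2018-02-22)

Thursday


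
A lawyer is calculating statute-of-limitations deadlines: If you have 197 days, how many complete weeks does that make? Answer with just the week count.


Total days: 197
Days per week: 7
Division: 197 / 7 = 28 remainder 1
Complete weeks: 28
Remaining days: 1

28


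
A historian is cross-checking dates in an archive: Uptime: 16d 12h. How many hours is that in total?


Days: 16
Extra hours: 12
Hours per day: 24
Days to hours: 16 x 24 = 384
Total: 384 + 12 = 396

396


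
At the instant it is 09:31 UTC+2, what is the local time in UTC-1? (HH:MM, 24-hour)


Local time: 09:31 at UTC+2 (offset 2h)
Target zone: UTC-1 (offset -1h)
Difference: -1 - (2) = -3 hours
Calculation: 9 + (-3) = 6
Result: 06:31

06:31


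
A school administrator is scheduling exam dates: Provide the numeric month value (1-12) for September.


Calendar month order:
8. August
9. September <--
10. October
September is month number 9

9


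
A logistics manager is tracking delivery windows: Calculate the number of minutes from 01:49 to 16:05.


Start time: 01:49 = 109 minutes from midnight
End time: 16:05 = 965 minutes from midnight
Difference: 965 - 109 = 856 minutes
That is 14 hours and 16 minutes

856


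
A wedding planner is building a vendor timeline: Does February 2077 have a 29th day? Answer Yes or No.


Year: 2077
Divisible by 4? 2077 / 4 = 519.25 -> No
Not divisible by 4, so NOT a leap year

No


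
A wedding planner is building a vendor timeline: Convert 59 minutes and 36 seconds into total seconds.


Minutes: 59
Seconds: 36
Convert minutes to seconds: 59 x 60 = 3540
Add remaining seconds: 3540 + 36 = 3576

3576


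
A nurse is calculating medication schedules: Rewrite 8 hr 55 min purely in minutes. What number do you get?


Hours: 8
Extra minutes: 55
Minutes per hour: 60
Hours to minutes: 8 x 60 = 480
Total: 480 + 55 = 535

535


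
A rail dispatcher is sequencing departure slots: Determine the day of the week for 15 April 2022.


Date: 2022-04-15
January 1, 2022 is a Saturday
Day of year: 105
Offset from Jan 1: 104 days
104 mod 7 = 6
Result: Friday

Friday


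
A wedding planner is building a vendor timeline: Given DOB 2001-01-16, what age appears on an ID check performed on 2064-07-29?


Birth: 2001-01-16
Reference: 2064-07-29
Year difference: 2064 - 2001 = 63
Has birthday (01-16) occurred by 07-29? Yes
Age in full years: 63

63


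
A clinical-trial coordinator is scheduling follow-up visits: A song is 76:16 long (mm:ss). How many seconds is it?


Minutes: 76
Extra seconds: 16
Seconds per minute: 60
Minutes to seconds: 76 x 60 = 4560
Total: 4560 + 16 = 4576

4576


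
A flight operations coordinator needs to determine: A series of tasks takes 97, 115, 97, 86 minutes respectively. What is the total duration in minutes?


Durations: 97, 115, 97, 86
Running sum: 97
+ 115 = 212
+ 97 = 309
+ 86 = 395
Total duration: 395 minutes
That is 6 hours and 35 minutes

395


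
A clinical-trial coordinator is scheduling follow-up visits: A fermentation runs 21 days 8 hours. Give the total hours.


Days: 21
Extra hours: 8
Hours per day: 24
Days to hours: 21 x 24 = 504
Total: 504 + 8 = 512

512


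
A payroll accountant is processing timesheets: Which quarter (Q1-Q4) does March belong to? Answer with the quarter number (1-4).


Month: March (month 3)
Q1: January-March (months 1-3)
Q2: April-June (months 4-6)
Q3: July-September (months 7-9)
Q4: October-December (months 10-12)
Month 3 falls in Q1

1


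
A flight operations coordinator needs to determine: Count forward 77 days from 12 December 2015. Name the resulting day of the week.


Start: 2015-12-12 (Saturday)
Step 1 - find target date: add 77 days
  2015-12-12 + 77 days = 2016-02-27
Step 2 - day of week:
  77 mod 7 = 0
  Saturday + 0 days -> Saturday
Result: Saturday (2016-02-27)

Saturday


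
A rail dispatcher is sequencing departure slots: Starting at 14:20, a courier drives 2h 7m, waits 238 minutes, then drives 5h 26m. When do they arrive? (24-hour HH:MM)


Depart: 14:20
Leg 1: +127 min -> 16:27
Layover: +238 min -> 20:25
Leg 2: +326 min -> 01:51
Total travel: 691 minutes = 11h 31m
Arrival: 01:51

01:51


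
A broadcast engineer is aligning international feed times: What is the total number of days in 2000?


Year: 2000
Check leap year rules:
Divisible by 4? Yes
Divisible by 100? Yes
Divisible by 400? Yes
2000 is a leap year
Days: 366

366


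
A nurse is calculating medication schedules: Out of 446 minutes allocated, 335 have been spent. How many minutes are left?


Total budget: 446 minutes
Time used: 335 minutes
Remaining: 446 - 335 = 111 minutes
Percent used: 75.1%
Percent remaining: 24.9%

111


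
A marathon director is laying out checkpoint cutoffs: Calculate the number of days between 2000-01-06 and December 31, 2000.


Start: January 06, 2000
End: December 31, 2000
Days left in January: 25
February: 29
March: 31
April: 30
May: 31
... plus remaining months
Sum of remaining months: 335
Total: 25 + 335 = 360

360


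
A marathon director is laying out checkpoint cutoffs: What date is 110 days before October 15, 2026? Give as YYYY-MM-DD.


Start: 2026-10-15
Subtracting 110 days
Days already passed in October: 15
After going back through October: 95 more days to subtract
September 2026: 30 days, 65 remaining
August 2026: 31 days, 34 remaining
July 2026: 31 days, 3 remaining
June 2026 has 30 days, need 3
Result: 2026-06-27

2026-06-27


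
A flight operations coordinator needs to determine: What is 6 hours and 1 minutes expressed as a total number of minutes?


Hours: 6
Minutes: 1
Convert hours to minutes: 6 x 60 = 360
Add remaining minutes: 360 + 1 = 361

361


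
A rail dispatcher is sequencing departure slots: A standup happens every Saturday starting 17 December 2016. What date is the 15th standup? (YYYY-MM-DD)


First occurrence: 2016-12-17 (occurrence 1)
Each occurrence is 7 days after the previous.
Occurrence 15 is 14 weeks after the first.
14 weeks = 98 days
2016-12-17 + 98 days = 2017-03-25

2017-03-25


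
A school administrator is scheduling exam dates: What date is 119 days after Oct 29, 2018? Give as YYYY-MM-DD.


Start: 2018-10-29
Adding 119 days
Days remaining in October: 2
After October: 117 days still to add
November 2018: 30 days, 87 remaining
December 2018: 31 days, 56 remaining
January 2019: 31 days, 25 remaining
February 2019 has 28 days, need 25
Result: 2019-02-25

2019-02-25


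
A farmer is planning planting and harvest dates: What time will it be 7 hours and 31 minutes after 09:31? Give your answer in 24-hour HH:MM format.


Start time: 09:31
Adding: 7 hours 31 minutes
Minutes: 31 + 31 = 62
Minute overflow: 62 >= 60, so carry 1 hour, minutes = 2
Hours: 9 + 7 + 1 = 17
Result: 17:02

17:02


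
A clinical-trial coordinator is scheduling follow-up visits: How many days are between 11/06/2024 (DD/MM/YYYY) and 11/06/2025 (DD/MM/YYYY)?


Start date: 2024-06-11
End date: 2025-06-11
Jun 2024: +20 days
Jul 2024: +31 days
Aug 2024: +31 days
... (10 more months)
Total: 365 days

365


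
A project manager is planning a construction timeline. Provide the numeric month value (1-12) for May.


Calendar month order:
4. April
5. May <--
6. June
May is month number 5

5


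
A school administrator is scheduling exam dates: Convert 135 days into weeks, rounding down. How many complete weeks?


Total days: 135
Days per week: 7
Division: 135 / 7 = 19 remainder 2
Complete weeks: 19
Remaining days: 2

19


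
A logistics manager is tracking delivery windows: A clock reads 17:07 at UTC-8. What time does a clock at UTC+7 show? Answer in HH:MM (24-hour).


Local time: 17:07 at UTC-8 (offset -8h)
Target zone: UTC+7 (offset 7h)
Difference: 7 - (-8) = 15 hours
Calculation: 17 + (15) = 32
Wraparound: (32) mod 24 = 8
Result: 08:07

08:07


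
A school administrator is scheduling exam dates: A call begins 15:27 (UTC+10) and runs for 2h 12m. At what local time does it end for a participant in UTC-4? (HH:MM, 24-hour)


Start: 15:27 in UTC+10
Step 1 - add duration:
  minutes: 27 + 12 = 39
  hours: 15 + 2 + 0 = 17
  end in UTC+10: 17:39
Step 2 - convert UTC+10 -> UTC-4:
  offset difference: -4 - (10) = -14 hours
  17 + (-14) = 3 -> mod 24 = 3
Result: 03:39 in UTC-4

03:39


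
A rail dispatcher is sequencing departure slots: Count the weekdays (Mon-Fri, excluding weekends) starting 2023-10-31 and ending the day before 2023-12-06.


Start: 2023-10-31 (Tuesday)
End (exclusive): 2023-12-06 (Wednesday)
Total calendar days: 36
Full weeks: 36 // 7 = 5 -> 25 weekdays
Remaining 1 days starting on Tuesday:
  Tue(w) -> 1 weekdays
Total business days: 25 + 1 = 26

26


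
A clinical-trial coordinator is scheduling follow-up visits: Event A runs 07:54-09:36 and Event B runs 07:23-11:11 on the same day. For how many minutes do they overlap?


Interval A: [474, 576] minutes from midnight
Interval B: [443, 671] minutes from midnight
Overlap start = max(474, 443) = 474
Overlap end = min(576, 671) = 576
Overlap = 576 - 474 = 102 minutes

102


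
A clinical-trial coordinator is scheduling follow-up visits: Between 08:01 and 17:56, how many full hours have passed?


Start: 08:01
End: 17:56
Hour difference: 17 - 8 = 9 hours
Minute difference: 56 - 1 = 55 minutes
Total minutes: 595
Complete hours: 595 / 60 = 9 (remainder 55)

9


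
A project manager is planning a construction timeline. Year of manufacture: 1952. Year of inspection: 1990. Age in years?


Birth year: 1952
Current year: 1990
Age = current year - birth year
Age = 1990 - 1952 = 38

38


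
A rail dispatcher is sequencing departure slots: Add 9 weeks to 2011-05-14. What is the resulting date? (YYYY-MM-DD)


Start: 2011-05-14
Weeks to add: 9
Convert to days: 9 x 7 = 63 days
Add 63 days to 2011-05-14
Result: 2011-07-16

2011-07-16


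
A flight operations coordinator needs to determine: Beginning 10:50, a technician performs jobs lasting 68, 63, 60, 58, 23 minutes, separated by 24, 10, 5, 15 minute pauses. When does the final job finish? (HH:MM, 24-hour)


Start: 10:50 = 650 min from midnight
  after task 1 (68 min): 11:58
  after break (24 min): 12:22
  after task 2 (63 min): 13:25
  after break (10 min): 13:35
  after task 3 (60 min): 14:35
  after break (5 min): 14:40
  after task 4 (58 min): 15:38
  after break (15 min): 15:53
  after task 5 (23 min): 16:16
Total elapsed: 326 minutes
End time: 16:16

16:16


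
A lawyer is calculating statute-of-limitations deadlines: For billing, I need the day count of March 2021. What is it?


Month: March
Year: 2021
March is a 31-day month
Total: 31 days

31


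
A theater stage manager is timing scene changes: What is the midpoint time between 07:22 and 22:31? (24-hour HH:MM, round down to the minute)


Start time: 07:22 = 442 minutes from midnight
End time: 22:31 = 1351 minutes from midnight
Sum: 442 + 1351 = 1793
Midpoint: 1793 / 2 = 896 minutes
Convert: 896 / 60 = 14 hours, 56 minutes
Result: 14:56

14:56


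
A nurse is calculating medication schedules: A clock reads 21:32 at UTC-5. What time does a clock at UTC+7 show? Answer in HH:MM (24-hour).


Local time: 21:32 at UTC-5 (offset -5h)
Target zone: UTC+7 (offset 7h)
Difference: 7 - (-5) = 12 hours
Calculation: 21 + (12) = 33
Wraparound: (33) mod 24 = 9
Result: 09:32

09:32


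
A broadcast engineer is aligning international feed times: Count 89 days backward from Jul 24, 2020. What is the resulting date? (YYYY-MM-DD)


Start: 2020-07-24
Subtracting 89 days
Days already passed in July: 24
After going back through July: 65 more days to subtract
June 2020: 30 days, 35 remaining
May 2020: 31 days, 4 remaining
April 2020 has 30 days, need 4
Result: 2020-04-26

2020-04-26


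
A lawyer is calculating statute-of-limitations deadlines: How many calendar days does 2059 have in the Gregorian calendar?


Year: 2059
Check leap year rules:
Divisible by 4? No
2059 is not a leap year
Days: 365

365


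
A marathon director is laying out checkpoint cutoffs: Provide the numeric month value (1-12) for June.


Calendar month order:
5. May
6. June <--
7. July
June is month number 6

6


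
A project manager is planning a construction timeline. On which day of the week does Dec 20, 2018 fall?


Date: 2018-12-20
January 1, 2018 is a Monday
Day of year: 354
Offset from Jan 1: 353 days
353 mod 7 = 3
Result: Thursday

Thursday


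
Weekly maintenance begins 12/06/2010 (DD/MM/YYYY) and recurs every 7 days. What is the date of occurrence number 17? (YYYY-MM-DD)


First occurrence: 2010-06-12 (occurrence 1)
Each occurrence is 7 days after the previous.
Occurrence 17 is 16 weeks after the first.
16 weeks = 112 days
2010-06-12 + 112 days = 2010-10-02

2010-10-02


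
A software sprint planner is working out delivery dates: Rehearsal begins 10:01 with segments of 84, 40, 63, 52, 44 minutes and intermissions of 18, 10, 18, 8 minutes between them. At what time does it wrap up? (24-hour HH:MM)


Start: 10:01 = 601 min from midnight
  after task 1 (84 min): 11:25
  after break (18 min): 11:43
  after task 2 (40 min): 12:23
  after break (10 min): 12:33
  after task 3 (63 min): 13:36
  after break (18 min): 13:54
  after task 4 (52 min): 14:46
  after break (8 min): 14:54
  after task 5 (44 min): 15:38
Total elapsed: 337 minutes
End time: 15:38

15:38


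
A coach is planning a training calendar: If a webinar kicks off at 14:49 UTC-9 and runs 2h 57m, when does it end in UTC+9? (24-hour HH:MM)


Start: 14:49 in UTC-9
Step 1 - add duration:
  minutes: 49 + 57 = 106 (carry 1h)
  hours: 14 + 2 + 1 = 17
  end in UTC-9: 17:46
Step 2 - convert UTC-9 -> UTC+9:
  offset difference: 9 - (-9) = 18 hours
  17 + (18) = 35 -> mod 24 = 11
Result: 11:46 in UTC+9

11:46


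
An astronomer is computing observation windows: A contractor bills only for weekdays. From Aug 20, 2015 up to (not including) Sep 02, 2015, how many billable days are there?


Start: 2015-08-20 (Thursday)
End (exclusive): 2015-09-02 (Wednesday)
Total calendar days: 13
Full weeks: 13 // 7 = 1 -> 5 weekdays
Remaining 6 days starting on Thursday:
  Thu(w), Fri(w), Sat(-), Sun(-), Mon(w), Tue(w) -> 4 weekdays
Total business days: 5 + 4 = 9

9


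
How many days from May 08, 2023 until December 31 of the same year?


Start: May 08, 2023
End: December 31, 2023
Days left in May: 23
June: 30
July: 31
August: 31
September: 30
... plus remaining months
Sum of remaining months: 214
Total: 23 + 214 = 237

237


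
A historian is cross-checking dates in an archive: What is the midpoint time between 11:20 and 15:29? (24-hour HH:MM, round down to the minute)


Start time: 11:20 = 680 minutes from midnight
End time: 15:29 = 929 minutes from midnight
Sum: 680 + 929 = 1609
Midpoint: 1609 / 2 = 804 minutes
Convert: 804 / 60 = 13 hours, 24 minutes
Result: 13:24

13:24


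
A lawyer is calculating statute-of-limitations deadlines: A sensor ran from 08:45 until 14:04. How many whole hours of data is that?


Start: 08:45
End: 14:04
Hour difference: 14 - 8 = 6 hours
Minute difference: 4 - 45 = -41 minutes
Total minutes: 319
Complete hours: 319 / 60 = 5 (remainder 19)

5


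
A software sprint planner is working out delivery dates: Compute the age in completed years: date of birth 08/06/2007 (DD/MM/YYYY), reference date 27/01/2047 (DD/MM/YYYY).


Birth: 2007-06-08
Reference: 2047-01-27
Year difference: 2047 - 2007 = 40
Has birthday (06-08) occurred by 01-27? No
Birthday not yet reached this year -> subtract 1
Age in full years: 39

39


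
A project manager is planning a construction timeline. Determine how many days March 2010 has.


Month: March
Year: 2010
March is a 31-day month
Total: 31 days

31


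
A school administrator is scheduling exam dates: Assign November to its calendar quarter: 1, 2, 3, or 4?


Month: November (month 11)
Q1: January-March (months 1-3)
Q2: April-June (months 4-6)
Q3: July-September (months 7-9)
Q4: October-December (months 10-12)
Month 11 falls in Q4

4


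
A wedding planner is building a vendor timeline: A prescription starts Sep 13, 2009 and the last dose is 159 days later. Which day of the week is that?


Start: 2009-09-13 (Sunday)
Step 1 - find target date: add 159 days
  2009-09-13 + 159 days = 2010-02-19
Step 2 - day of week:
  159 mod 7 = 5
  Sunday + 5 days -> Friday
Result: Friday (2010-02-19)

Friday


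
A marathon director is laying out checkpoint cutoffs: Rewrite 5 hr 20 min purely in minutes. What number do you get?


Hours: 5
Extra minutes: 20
Minutes per hour: 60
Hours to minutes: 5 x 60 = 300
Total: 300 + 20 = 320

320


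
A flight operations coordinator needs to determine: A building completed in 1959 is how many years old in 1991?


Birth year: 1959
Current year: 1991
Age = current year - birth year
Age = 1991 - 1959 = 32

32


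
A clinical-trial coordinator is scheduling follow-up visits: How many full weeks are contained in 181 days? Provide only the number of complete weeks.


Total days: 181
Days per week: 7
Division: 181 / 7 = 25 remainder 6
Complete weeks: 25
Remaining days: 6

25


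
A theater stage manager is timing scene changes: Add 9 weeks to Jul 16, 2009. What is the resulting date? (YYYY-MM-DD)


Start: 2009-07-16
Weeks to add: 9
Convert to days: 9 x 7 = 63 days
Add 63 days to 2009-07-16
Result: 2009-09-17

2009-09-17


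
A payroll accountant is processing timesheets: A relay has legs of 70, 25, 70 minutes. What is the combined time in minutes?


Durations: 70, 25, 70
Running sum: 70
+ 25 = 95
+ 70 = 165
Total duration: 165 minutes
That is 2 hours and 45 minutes

165


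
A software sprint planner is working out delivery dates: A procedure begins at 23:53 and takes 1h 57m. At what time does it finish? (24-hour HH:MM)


Start time: 23:53
Adding: 1 hours 57 minutes
Minutes: 53 + 57 = 110
Minute overflow: 110 >= 60, so carry 1 hour, minutes = 50
Hours: 23 + 1 + 1 = 25
Hour wraparound: 25 mod 24 = 1
Result: 01:50

01:50


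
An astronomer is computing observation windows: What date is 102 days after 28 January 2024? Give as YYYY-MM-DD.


Start: 2024-01-28
Adding 102 days
Days remaining in January: 3
After January: 99 days still to add
February 2024: 29 days, 70 remaining
March 2024: 31 days, 39 remaining
April 2024: 30 days, 9 remaining
May 2024 has 31 days, need 9
Result: 2024-05-09

2024-05-09


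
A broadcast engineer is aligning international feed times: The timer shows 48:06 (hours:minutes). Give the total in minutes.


Hours: 48
Minutes: 6
Convert hours to minutes: 48 x 60 = 2880
Add remaining minutes: 2880 + 6 = 2886

2886


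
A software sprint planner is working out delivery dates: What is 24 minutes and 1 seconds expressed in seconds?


Minutes: 24
Extra seconds: 1
Seconds per minute: 60
Minutes to seconds: 24 x 60 = 1440
Total: 1440 + 1 = 1441

1441


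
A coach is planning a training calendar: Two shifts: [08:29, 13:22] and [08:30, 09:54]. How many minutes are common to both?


Interval A: [509, 802] minutes from midnight
Interval B: [510, 594] minutes from midnight
Overlap start = max(509, 510) = 510
Overlap end = min(802, 594) = 594
Overlap = 594 - 510 = 84 minutes

84


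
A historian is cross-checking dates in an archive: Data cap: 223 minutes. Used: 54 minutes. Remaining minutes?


Total budget: 223 minutes
Time used: 54 minutes
Remaining: 223 - 54 = 169 minutes
Percent used: 24.2%
Percent remaining: 75.8%

169


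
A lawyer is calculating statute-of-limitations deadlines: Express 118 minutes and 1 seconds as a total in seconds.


Minutes: 118
Seconds: 1
Convert minutes to seconds: 118 x 60 = 7080
Add remaining seconds: 7080 + 1 = 7081

7081


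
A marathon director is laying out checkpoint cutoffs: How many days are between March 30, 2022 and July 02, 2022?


Start date: 2022-03-30
End date: 2022-07-02
Mar 2022: +2 days
Apr 2022: +30 days
May 2022: +31 days
Jun 2022: +30 days
Jul 2022: +1 days
Total: 94 days

94


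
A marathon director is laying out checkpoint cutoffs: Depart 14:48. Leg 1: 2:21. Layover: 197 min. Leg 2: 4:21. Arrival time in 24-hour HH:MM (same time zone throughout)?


Depart: 14:48
Leg 1: +141 min -> 17:09
Layover: +197 min -> 20:26
Leg 2: +261 min -> 00:47
Total travel: 599 minutes = 9h 59m
Arrival: 00:47

00:47


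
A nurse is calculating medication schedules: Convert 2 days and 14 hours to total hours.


Days: 2
Extra hours: 14
Hours per day: 24
Days to hours: 2 x 24 = 48
Total: 48 + 14 = 62

62


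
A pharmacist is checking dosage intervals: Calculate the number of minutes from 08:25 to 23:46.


Start time: 08:25 = 505 minutes from midnight
End time: 23:46 = 1426 minutes from midnight
Difference: 1426 - 505 = 921 minutes
That is 15 hours and 21 minutes

921


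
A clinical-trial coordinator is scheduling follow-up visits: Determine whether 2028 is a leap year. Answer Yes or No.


Year: 2028
Divisible by 4? 2028 / 4 = 507.0 -> Yes
Divisible by 100? 2028 / 100 = 20.28 -> No
Divisible by 4 but not 100, so it IS a leap year

Yes


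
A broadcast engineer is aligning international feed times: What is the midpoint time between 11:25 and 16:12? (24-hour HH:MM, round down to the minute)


Start time: 11:25 = 685 minutes from midnight
End time: 16:12 = 972 minutes from midnight
Sum: 685 + 972 = 1657
Midpoint: 1657 / 2 = 828 minutes
Convert: 828 / 60 = 13 hours, 48 minutes
Result: 13:48

13:48


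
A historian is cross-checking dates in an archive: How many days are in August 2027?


Month: August
Year: 2027
August is a 31-day month
Total: 31 days

31


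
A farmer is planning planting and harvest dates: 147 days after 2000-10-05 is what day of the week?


Start: 2000-10-05 (Thursday)
Step 1 - find target date: add 147 days
  2000-10-05 + 147 days = 2001-03-01
Step 2 - day of week:
  147 mod 7 = 0
  Thursday + 0 days -> Thursday
Result: Thursday (2001-03-01)

Thursday


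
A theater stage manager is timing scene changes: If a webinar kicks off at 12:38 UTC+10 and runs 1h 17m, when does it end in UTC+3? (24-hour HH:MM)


Start: 12:38 in UTC+10
Step 1 - add duration:
  minutes: 38 + 17 = 55
  hours: 12 + 1 + 0 = 13
  end in UTC+10: 13:55
Step 2 - convert UTC+10 -> UTC+3:
  offset difference: 3 - (10) = -7 hours
  13 + (-7) = 6 -> mod 24 = 6
Result: 06:55 in UTC+3

06:55


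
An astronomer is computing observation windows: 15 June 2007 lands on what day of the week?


Date: 2007-06-15
January 1, 2007 is a Monday
Day of year: 166
Offset from Jan 1: 165 days
165 mod 7 = 4
Result: Friday

Friday


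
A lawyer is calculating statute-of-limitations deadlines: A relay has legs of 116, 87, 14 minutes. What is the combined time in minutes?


Durations: 116, 87, 14
Running sum: 116
+ 87 = 203
+ 14 = 217
Total duration: 217 minutes
That is 3 hours and 37 minutes

217


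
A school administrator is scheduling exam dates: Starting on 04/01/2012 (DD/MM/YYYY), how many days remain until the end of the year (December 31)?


Start: January 04, 2012
End: December 31, 2012
Days left in January: 27
February: 29
March: 31
April: 30
May: 31
... plus remaining months
Sum of remaining months: 335
Total: 27 + 335 = 362

362


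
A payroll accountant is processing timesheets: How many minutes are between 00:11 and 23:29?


Start time: 00:11 = 11 minutes from midnight
End time: 23:29 = 1409 minutes from midnight
Difference: 1409 - 11 = 1398 minutes
That is 23 hours and 18 minutes

1398


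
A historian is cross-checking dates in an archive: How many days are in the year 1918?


Year: 1918
Check leap year rules:
Divisible by 4? No
1918 is not a leap year
Days: 365

365


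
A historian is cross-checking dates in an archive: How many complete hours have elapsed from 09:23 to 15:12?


Start: 09:23
End: 15:12
Hour difference: 15 - 9 = 6 hours
Minute difference: 12 - 23 = -11 minutes
Total minutes: 349
Complete hours: 349 / 60 = 5 (remainder 49)

5


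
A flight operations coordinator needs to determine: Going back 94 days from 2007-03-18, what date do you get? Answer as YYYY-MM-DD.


Start: 2007-03-18
Subtracting 94 days
Days already passed in March: 18
After going back through March: 76 more days to subtract
February 2007: 28 days, 48 remaining
January 2007: 31 days, 17 remaining
December 2006 has 31 days, need 17
Result: 2006-12-14

2006-12-14


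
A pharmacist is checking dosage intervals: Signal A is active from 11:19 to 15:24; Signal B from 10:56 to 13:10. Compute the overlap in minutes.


Interval A: [679, 924] minutes from midnight
Interval B: [656, 790] minutes from midnight
Overlap start = max(679, 656) = 679
Overlap end = min(924, 790) = 790
Overlap = 790 - 679 = 111 minutes

111


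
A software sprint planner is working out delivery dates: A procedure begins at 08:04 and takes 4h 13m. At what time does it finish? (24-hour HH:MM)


Start time: 08:04
Adding: 4 hours 13 minutes
Minutes: 4 + 13 = 17
Hours: 8 + 4 + 0 = 12
Result: 12:17

12:17


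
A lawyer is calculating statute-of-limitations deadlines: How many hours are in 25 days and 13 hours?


Days: 25
Extra hours: 13
Hours per day: 24
Days to hours: 25 x 24 = 600
Total: 600 + 13 = 613

613


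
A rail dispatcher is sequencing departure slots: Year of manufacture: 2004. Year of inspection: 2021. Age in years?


Birth year: 2004
Current year: 2021
Age = current year - birth year
Age = 2021 - 2004 = 17

17


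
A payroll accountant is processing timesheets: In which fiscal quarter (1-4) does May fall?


Month: May (month 5)
Q1: January-March (months 1-3)
Q2: April-June (months 4-6)
Q3: July-September (months 7-9)
Q4: October-December (months 10-12)
Month 5 falls in Q2

2


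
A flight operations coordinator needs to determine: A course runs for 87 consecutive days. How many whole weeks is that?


Total days: 87
Days per week: 7
Division: 87 / 7 = 12 remainder 3
Complete weeks: 12
Remaining days: 3

12


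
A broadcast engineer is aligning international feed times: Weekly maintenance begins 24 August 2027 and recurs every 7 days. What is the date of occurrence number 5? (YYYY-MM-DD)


First occurrence: 2027-08-24 (occurrence 1)
Each occurrence is 7 days after the previous.
Occurrence 5 is 4 weeks after the first.
4 weeks = 28 days
2027-08-24 + 28 days = 2027-09-21

2027-09-21


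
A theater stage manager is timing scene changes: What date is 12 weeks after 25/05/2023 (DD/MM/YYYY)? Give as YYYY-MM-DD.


Start: 2023-05-25
Weeks to add: 12
Convert to days: 12 x 7 = 84 days
Add 84 days to 2023-05-25
Result: 2023-08-17

2023-08-17


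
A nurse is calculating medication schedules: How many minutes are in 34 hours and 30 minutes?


Hours: 34
Minutes: 30
Convert hours to minutes: 34 x 60 = 2040
Add remaining minutes: 2040 + 30 = 2070

2070


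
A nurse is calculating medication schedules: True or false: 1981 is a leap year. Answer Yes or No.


Year: 1981
Divisible by 4? 1981 / 4 = 495.25 -> No
Not divisible by 4, so NOT a leap year

No


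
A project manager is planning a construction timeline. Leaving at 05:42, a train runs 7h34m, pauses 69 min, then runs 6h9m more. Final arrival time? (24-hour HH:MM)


Depart: 05:42
Leg 1: +454 min -> 13:16
Layover: +69 min -> 14:25
Leg 2: +369 min -> 20:34
Total travel: 892 minutes = 14h 52m
Arrival: 20:34

20:34


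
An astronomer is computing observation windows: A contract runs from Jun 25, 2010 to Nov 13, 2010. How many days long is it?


Start date: 2010-06-25
End date: 2010-11-13
Jun 2010: +6 days
Jul 2010: +31 days
Aug 2010: +31 days
... (3 more months)
Total: 141 days

141


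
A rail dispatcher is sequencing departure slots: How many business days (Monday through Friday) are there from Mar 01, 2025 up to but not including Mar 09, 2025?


Start: 2025-03-01 (Saturday)
End (exclusive): 2025-03-09 (Sunday)
Total calendar days: 8
Full weeks: 8 // 7 = 1 -> 5 weekdays
Remaining 1 days starting on Saturday:
  Sat(-) -> 0 weekdays
Total business days: 5 + 0 = 5

5


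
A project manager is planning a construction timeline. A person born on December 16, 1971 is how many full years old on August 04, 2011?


Birth: 1971-12-16
Reference: 2011-08-04
Year difference: 2011 - 1971 = 40
Has birthday (12-16) occurred by 08-04? No
Birthday not yet reached this year -> subtract 1
Age in full years: 39

39


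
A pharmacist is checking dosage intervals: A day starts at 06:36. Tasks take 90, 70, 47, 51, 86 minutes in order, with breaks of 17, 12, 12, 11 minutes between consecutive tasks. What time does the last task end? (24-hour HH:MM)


Start: 06:36 = 396 min from midnight
  after task 1 (90 min): 08:06
  after break (17 min): 08:23
  after task 2 (70 min): 09:33
  after break (12 min): 09:45
  after task 3 (47 min): 10:32
  after break (12 min): 10:44
  after task 4 (51 min): 11:35
  after break (11 min): 11:46
  after task 5 (86 min): 13:12
Total elapsed: 396 minutes
End time: 13:12

13:12


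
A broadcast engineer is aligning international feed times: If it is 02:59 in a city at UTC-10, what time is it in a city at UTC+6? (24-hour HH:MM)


Local time: 02:59 at UTC-10 (offset -10h)
Target zone: UTC+6 (offset 6h)
Difference: 6 - (-10) = 16 hours
Calculation: 2 + (16) = 18
Result: 18:59

18:59


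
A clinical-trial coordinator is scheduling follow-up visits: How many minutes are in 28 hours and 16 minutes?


Hours: 28
Extra minutes: 16
Minutes per hour: 60
Hours to minutes: 28 x 60 = 1680
Total: 1680 + 16 = 1696

1696


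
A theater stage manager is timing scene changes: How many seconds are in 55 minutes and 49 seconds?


Minutes: 55
Seconds: 49
Convert minutes to seconds: 55 x 60 = 3300
Add remaining seconds: 3300 + 49 = 3349

3349


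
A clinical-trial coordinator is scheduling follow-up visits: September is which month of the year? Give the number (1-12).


Calendar month order:
8. August
9. September <--
10. October
September is month number 9

9


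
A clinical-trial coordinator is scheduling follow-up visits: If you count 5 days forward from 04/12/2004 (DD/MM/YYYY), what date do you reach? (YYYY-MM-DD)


Start: 2004-12-04
Adding 5 days
Days remaining in December: 27
Result: 2004-12-09

2004-12-09


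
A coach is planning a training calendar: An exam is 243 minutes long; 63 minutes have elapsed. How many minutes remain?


Total budget: 243 minutes
Time used: 63 minutes
Remaining: 243 - 63 = 180 minutes
Percent used: 25.9%
Percent remaining: 74.1%

180


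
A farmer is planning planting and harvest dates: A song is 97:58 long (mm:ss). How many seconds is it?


Minutes: 97
Extra seconds: 58
Seconds per minute: 60
Minutes to seconds: 97 x 60 = 5820
Total: 5820 + 58 = 5878

5878


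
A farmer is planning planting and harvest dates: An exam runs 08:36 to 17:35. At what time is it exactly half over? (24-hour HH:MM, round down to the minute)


Start time: 08:36 = 516 minutes from midnight
End time: 17:35 = 1055 minutes from midnight
Sum: 516 + 1055 = 1571
Midpoint: 1571 / 2 = 785 minutes
Convert: 785 / 60 = 13 hours, 5 minutes
Result: 13:05

13:05
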